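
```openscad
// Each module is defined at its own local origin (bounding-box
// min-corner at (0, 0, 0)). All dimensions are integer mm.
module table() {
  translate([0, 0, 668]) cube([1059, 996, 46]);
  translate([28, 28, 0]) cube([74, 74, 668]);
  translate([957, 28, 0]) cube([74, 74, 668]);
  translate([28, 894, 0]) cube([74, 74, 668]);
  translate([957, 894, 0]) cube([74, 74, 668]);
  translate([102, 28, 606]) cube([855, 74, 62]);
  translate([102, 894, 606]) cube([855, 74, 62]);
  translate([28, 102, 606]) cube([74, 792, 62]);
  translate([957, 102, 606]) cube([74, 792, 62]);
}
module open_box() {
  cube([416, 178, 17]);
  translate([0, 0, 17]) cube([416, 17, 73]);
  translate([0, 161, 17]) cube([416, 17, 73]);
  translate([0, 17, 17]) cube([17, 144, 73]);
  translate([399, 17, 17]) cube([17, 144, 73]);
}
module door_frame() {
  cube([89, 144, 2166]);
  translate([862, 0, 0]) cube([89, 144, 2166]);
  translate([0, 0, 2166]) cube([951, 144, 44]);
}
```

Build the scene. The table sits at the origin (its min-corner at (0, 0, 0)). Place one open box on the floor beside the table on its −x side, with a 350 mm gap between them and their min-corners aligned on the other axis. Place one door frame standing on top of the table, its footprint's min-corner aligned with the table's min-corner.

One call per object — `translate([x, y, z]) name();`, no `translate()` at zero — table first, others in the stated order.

table();
translate([-766, 0, 0]) open_box();
translate([0, 0, 714]) door_frame();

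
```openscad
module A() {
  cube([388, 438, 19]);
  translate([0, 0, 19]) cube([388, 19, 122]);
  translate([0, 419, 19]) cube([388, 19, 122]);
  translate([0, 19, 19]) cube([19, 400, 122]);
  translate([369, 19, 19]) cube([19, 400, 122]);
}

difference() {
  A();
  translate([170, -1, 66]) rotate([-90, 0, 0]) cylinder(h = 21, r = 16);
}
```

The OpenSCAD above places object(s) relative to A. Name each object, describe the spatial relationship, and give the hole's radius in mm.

The subtracted cylinder has r = 16 mm.

A is an open box. The open box has a circular hole through its front wall. The hole's radius is 16 mm.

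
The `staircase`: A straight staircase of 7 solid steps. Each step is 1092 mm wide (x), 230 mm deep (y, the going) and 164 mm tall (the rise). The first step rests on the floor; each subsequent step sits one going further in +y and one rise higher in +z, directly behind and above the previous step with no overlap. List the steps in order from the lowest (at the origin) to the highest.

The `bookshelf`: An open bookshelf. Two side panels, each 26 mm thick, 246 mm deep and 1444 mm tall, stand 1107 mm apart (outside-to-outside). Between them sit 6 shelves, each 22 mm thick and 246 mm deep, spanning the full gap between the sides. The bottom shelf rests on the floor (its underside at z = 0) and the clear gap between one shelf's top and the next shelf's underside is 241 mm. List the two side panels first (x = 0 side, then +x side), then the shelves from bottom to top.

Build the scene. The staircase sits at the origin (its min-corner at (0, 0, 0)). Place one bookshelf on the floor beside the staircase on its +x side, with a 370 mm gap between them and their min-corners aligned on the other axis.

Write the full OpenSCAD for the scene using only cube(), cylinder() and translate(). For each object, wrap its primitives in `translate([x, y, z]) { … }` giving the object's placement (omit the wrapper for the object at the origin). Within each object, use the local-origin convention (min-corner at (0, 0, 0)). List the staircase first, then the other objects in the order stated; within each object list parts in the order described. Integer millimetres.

cube([1092, 230, 164]);
translate([0, 230, 164]) cube([1092, 230, 164]);
translate([0, 460, 328]) cube([1092, 230, 164]);
translate([0, 690, 492]) cube([1092, 230, 164]);
translate([0, 920, 656]) cube([1092, 230, 164]);
translate([0, 1150, 820]) cube([1092, 230, 164]);
translate([0, 1380, 984]) cube([1092, 230, 164]);
translate([1462, 0, 0]) {
  cube([26, 246, 1444]);
  translate([1081, 0, 0]) cube([26, 246, 1444]);
  translate([26, 0, 0]) cube([1055, 246, 22]);
  translate([26, 0, 263]) cube([1055, 246, 22]);
  translate([26, 0, 526]) cube([1055, 246, 22]);
  translate([26, 0, 789]) cube([1055, 246, 22]);
  translate([26, 0, 1052]) cube([1055, 246, 22]);
  translate([26, 0, 1315]) cube([1055, 246, 22]);
}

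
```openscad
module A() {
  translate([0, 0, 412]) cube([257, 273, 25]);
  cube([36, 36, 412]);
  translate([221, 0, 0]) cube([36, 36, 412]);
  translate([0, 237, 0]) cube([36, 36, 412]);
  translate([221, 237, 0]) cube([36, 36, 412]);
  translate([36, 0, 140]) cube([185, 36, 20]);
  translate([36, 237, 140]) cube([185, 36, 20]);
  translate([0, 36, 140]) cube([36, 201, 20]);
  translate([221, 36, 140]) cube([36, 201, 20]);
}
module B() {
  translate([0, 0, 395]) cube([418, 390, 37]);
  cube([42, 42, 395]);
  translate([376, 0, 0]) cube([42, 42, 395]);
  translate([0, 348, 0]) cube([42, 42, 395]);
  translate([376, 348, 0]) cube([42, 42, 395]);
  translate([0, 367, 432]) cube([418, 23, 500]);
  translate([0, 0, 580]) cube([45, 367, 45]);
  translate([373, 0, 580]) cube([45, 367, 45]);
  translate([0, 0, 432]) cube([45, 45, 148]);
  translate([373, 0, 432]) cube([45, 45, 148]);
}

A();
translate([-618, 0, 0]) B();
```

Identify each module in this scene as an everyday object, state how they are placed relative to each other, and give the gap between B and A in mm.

The chair's nearest face is 200 mm from the stool's −x face.

A is a stool. B is a chair. The chair is on the floor beside the stool on its −x side. The gap between the chair and the stool is 200 mm.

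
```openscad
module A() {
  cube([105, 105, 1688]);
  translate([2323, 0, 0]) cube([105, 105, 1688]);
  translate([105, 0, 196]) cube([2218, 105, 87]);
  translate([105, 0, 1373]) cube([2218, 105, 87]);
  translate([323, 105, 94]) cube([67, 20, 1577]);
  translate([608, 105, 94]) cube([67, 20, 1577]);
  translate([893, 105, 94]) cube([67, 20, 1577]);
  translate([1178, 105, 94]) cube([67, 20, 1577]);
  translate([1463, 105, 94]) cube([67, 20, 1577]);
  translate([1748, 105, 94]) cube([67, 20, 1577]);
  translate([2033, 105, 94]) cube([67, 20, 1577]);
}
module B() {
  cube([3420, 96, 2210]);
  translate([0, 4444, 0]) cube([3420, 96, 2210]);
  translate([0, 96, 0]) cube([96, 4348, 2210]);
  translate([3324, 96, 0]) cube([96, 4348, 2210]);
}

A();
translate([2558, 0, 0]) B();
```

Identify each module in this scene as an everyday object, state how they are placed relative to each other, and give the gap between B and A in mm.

A is a fence section. B is a house frame. The house frame is on the floor beside the fence section on its +x side. The gap between the house frame and the fence section is 130 mm.

The house frame's nearest face is 130 mm from the fence section's +x face.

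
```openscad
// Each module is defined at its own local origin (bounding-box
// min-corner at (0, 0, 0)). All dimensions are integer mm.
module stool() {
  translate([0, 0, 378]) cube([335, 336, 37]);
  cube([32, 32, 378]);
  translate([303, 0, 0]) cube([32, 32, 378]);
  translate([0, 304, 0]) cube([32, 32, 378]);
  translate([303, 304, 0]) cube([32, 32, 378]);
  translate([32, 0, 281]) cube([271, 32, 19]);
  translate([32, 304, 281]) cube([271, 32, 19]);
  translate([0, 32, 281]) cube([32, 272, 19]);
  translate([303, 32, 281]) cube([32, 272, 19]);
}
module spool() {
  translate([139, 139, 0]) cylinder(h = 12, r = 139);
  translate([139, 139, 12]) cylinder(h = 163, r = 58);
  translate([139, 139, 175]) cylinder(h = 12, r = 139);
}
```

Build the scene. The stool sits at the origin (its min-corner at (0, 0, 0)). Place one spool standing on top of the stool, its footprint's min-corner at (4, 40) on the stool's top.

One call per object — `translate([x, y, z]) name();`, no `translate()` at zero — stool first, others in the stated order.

stool();
translate([4, 40, 415]) spool();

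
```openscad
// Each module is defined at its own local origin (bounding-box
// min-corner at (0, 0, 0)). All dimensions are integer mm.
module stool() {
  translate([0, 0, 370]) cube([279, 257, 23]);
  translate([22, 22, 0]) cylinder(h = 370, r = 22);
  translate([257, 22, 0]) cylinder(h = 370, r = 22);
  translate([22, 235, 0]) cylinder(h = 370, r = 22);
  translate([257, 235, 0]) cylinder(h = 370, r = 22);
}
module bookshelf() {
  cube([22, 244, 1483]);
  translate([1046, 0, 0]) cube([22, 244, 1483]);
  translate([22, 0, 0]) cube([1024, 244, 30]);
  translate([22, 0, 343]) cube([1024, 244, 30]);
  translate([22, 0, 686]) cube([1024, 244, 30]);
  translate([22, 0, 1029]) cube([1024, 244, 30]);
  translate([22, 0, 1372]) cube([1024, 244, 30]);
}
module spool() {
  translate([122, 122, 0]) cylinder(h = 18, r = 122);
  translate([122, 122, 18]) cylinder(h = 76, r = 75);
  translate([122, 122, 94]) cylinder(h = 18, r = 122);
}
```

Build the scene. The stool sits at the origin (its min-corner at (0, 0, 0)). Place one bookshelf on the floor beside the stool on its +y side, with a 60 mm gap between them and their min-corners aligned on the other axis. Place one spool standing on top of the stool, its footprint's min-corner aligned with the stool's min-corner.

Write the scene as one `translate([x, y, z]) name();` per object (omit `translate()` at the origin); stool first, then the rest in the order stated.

stool();
translate([0, 317, 0]) bookshelf();
translate([0, 0, 393]) spool();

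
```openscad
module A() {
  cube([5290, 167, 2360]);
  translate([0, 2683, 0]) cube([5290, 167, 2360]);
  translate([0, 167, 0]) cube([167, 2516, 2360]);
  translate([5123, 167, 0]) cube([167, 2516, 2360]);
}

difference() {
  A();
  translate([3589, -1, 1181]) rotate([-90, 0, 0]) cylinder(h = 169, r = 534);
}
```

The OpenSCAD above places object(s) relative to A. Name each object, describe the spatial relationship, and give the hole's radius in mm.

The subtracted cylinder has r = 534 mm.

A is a house frame. The house frame has a circular hole through its front wall. The hole's radius is 534 mm.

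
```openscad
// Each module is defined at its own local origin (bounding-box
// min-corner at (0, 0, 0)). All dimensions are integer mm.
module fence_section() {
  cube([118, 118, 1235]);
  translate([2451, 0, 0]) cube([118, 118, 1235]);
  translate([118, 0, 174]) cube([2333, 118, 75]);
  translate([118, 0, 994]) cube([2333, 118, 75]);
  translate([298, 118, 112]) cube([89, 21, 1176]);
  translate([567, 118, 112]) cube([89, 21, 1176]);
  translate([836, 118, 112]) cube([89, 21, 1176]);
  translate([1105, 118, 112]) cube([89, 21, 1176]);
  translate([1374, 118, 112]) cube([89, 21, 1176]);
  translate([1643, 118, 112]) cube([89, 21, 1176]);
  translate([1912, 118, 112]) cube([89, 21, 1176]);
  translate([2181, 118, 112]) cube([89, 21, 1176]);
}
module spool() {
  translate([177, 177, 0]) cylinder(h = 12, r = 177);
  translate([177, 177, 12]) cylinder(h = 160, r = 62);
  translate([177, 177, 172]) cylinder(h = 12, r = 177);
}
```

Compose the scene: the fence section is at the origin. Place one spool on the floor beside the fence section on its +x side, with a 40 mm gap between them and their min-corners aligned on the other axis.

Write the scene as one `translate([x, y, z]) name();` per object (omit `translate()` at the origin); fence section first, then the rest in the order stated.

fence_section();
translate([2609, 0, 0]) spool();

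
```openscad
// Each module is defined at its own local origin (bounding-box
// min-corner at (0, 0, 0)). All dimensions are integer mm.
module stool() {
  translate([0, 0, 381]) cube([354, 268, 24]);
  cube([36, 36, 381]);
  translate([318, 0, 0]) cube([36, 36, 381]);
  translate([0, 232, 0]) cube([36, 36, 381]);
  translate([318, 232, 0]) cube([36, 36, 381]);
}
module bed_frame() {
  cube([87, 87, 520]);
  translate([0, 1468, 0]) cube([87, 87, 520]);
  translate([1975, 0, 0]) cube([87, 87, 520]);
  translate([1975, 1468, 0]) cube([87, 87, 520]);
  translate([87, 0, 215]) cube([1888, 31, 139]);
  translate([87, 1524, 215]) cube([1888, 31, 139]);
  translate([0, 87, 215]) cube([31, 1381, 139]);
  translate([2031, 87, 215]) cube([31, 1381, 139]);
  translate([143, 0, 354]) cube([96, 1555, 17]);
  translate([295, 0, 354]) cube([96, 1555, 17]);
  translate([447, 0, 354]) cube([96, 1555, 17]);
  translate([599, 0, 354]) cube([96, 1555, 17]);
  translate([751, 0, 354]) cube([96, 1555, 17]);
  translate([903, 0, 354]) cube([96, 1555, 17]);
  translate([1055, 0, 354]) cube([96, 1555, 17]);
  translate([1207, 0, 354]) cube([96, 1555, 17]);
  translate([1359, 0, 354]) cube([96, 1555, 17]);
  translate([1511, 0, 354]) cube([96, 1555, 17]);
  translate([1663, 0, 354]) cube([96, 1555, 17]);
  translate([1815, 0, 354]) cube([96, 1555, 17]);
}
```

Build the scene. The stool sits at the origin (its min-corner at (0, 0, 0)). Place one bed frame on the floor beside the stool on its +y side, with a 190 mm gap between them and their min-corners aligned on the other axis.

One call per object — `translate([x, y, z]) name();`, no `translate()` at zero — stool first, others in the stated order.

stool();
translate([0, 458, 0]) bed_frame();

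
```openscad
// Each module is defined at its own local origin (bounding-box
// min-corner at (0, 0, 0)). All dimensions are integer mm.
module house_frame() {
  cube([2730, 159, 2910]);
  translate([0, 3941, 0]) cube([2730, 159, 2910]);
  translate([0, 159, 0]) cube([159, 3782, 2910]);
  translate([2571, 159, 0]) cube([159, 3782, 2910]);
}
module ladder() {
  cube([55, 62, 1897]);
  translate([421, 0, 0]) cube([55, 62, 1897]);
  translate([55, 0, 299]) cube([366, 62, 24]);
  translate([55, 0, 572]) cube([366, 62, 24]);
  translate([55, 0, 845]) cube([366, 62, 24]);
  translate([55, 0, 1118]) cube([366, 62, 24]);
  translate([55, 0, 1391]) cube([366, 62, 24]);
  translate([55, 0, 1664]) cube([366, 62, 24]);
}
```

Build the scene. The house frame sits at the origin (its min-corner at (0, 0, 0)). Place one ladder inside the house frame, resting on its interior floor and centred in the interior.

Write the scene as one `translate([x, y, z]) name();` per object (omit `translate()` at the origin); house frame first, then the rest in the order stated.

house_frame();
translate([1127, 2019, 0]) ladder();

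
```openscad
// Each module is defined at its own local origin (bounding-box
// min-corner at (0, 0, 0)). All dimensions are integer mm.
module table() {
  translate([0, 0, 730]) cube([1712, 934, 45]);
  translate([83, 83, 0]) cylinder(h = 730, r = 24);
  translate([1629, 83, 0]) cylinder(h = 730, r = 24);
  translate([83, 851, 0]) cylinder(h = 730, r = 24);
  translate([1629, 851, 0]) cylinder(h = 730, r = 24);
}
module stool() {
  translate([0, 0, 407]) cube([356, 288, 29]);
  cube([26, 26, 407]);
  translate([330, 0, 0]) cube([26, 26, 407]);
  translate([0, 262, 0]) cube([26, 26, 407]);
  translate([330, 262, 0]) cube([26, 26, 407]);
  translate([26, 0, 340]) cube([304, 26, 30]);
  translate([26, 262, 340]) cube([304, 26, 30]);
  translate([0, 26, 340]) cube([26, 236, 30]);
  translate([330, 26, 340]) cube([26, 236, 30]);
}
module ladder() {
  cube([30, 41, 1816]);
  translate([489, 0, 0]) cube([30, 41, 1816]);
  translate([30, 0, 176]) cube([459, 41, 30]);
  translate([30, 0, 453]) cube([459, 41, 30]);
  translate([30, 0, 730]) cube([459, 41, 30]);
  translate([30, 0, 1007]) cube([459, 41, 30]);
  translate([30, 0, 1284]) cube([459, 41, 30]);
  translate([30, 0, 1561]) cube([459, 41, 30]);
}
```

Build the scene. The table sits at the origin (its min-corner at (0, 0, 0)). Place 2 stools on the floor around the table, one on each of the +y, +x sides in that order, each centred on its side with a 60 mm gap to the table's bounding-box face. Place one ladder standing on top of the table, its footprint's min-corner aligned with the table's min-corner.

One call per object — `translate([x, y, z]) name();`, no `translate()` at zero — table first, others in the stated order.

table();
translate([678, 994, 0]) stool();
translate([1772, 323, 0]) stool();
translate([0, 0, 775]) ladder();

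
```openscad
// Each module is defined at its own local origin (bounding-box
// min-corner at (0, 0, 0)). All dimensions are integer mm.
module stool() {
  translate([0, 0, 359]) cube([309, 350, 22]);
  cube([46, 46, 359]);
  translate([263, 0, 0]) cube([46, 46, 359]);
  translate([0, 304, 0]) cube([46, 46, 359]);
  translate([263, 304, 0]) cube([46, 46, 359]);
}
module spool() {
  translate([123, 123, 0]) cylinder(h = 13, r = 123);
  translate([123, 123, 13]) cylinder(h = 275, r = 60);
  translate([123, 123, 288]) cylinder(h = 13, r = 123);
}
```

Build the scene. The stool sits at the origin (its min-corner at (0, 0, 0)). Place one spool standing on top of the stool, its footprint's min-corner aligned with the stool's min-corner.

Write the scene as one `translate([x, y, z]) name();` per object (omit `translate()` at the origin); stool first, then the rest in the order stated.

stool();
translate([0, 0, 381]) spool();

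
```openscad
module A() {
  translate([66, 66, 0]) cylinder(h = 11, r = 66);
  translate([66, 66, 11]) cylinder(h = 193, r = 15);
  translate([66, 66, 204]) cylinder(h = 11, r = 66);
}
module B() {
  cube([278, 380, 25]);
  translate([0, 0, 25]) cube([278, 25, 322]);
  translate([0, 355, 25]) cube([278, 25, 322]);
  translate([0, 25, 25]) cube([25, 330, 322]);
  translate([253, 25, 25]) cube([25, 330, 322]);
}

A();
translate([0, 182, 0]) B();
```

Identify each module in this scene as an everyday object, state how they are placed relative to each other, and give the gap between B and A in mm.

The open box's nearest face is 50 mm from the spool's +y face.

A is a spool. B is an open box. The open box is on the floor beside the spool on its +y side. The gap between the open box and the spool is 50 mm.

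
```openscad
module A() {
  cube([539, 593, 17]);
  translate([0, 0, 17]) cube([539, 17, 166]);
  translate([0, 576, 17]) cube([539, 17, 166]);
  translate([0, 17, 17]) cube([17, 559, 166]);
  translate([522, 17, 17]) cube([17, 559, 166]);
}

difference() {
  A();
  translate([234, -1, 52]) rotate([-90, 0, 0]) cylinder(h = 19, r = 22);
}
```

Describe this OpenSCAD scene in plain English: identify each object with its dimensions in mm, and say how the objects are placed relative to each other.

A is an open-topped rectangular box: outside dimensions 539×593×183 mm, with a uniform wall and base thickness of 17 mm. The base is a full 539×593 slab on the floor; four walls sit on top of the base. The front and back walls (the −y and +y sides) span the full width; the two side walls fit between them.

The open box has a circular hole of radius 22 mm through its front wall, centred at (x = 234, z = 52).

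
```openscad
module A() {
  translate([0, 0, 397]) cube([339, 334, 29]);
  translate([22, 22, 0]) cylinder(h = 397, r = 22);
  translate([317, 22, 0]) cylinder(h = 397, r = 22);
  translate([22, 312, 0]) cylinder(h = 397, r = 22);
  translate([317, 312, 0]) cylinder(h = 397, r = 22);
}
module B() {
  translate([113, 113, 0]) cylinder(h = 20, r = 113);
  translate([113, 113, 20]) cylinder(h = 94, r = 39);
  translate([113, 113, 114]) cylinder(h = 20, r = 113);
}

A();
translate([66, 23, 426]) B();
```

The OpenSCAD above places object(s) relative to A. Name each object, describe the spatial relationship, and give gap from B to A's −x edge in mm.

A is a stool. B is a spool. The spool is on top of the stool. The gap from the spool to the stool's −x edge is 66 mm.

The spool's min-x is at 66; the stool's min-x is 0; gap = 66 mm.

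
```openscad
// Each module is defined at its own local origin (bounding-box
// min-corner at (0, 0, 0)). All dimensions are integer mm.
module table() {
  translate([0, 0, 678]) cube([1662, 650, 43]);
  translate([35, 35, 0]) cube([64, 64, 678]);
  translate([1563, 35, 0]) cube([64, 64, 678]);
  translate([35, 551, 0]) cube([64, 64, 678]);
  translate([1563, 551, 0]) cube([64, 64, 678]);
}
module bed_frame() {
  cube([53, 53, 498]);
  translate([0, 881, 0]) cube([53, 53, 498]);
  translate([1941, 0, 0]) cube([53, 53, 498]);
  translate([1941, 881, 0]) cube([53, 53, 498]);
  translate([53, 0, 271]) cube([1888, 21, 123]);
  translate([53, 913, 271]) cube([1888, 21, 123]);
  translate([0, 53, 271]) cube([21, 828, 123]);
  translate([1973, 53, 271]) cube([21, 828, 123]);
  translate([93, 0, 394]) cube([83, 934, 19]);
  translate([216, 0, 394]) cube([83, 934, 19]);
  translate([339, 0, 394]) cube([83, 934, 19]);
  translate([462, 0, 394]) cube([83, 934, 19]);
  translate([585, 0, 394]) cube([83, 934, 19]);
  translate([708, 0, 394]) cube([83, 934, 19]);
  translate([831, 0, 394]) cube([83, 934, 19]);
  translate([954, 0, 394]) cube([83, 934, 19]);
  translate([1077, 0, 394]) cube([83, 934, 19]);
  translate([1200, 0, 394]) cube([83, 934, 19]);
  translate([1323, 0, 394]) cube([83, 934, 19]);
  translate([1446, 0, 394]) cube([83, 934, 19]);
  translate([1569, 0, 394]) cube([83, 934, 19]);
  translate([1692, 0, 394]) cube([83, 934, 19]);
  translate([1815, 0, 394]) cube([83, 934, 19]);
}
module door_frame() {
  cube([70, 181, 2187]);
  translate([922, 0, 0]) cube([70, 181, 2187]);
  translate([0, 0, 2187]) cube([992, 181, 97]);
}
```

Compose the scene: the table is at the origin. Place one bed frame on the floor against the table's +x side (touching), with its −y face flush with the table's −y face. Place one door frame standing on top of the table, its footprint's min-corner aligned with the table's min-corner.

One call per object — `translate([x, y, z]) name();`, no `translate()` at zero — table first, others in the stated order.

table();
translate([1662, 0, 0]) bed_frame();
translate([0, 0, 721]) door_frame();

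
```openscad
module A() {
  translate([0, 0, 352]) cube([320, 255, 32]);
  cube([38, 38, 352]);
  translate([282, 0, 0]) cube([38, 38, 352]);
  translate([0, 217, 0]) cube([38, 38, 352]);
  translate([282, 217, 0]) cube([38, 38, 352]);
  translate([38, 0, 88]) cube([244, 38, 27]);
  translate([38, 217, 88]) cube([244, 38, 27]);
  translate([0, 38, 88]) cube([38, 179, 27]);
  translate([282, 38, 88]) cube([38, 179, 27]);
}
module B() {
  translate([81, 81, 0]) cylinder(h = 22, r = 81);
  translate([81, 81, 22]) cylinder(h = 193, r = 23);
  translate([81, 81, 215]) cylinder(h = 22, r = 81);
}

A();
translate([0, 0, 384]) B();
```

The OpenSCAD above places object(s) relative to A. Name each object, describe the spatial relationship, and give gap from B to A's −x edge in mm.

The spool's min-x is at 0; the stool's min-x is 0; gap = 0 mm.

A is a stool. B is a spool. The spool is on top of the stool. The gap from the spool to the stool's −x edge is 0 mm.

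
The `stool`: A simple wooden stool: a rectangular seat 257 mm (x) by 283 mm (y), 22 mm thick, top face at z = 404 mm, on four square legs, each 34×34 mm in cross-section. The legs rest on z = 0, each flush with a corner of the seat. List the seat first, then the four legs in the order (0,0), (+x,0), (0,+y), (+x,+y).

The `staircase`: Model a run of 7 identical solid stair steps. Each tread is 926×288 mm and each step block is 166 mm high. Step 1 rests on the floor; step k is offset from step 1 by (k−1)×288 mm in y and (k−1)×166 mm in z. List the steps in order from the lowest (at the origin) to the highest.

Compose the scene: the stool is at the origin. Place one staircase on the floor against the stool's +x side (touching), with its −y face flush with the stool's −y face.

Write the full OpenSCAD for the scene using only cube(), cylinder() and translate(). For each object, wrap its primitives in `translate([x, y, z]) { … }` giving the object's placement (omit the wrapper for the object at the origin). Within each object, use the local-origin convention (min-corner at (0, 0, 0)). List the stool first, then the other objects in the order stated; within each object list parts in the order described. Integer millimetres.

translate([0, 0, 382]) cube([257, 283, 22]);
cube([34, 34, 382]);
translate([223, 0, 0]) cube([34, 34, 382]);
translate([0, 249, 0]) cube([34, 34, 382]);
translate([223, 249, 0]) cube([34, 34, 382]);
translate([257, 0, 0]) {
  cube([926, 288, 166]);
  translate([0, 288, 166]) cube([926, 288, 166]);
  translate([0, 576, 332]) cube([926, 288, 166]);
  translate([0, 864, 498]) cube([926, 288, 166]);
  translate([0, 1152, 664]) cube([926, 288, 166]);
  translate([0, 1440, 830]) cube([926, 288, 166]);
  translate([0, 1728, 996]) cube([926, 288, 166]);
}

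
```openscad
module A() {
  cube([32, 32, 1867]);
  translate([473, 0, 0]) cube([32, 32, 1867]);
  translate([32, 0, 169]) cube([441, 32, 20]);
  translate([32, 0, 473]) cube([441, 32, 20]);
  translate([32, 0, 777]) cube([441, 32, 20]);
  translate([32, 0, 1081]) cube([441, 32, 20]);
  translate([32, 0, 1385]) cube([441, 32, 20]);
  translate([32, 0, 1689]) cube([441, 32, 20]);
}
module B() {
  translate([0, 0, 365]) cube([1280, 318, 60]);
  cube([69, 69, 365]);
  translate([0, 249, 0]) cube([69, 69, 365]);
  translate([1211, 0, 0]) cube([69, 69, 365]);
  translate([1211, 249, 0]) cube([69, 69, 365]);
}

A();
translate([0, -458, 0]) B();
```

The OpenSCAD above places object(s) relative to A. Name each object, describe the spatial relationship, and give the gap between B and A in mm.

The bench's nearest face is 140 mm from the ladder's −y face.

A is a ladder. B is a bench. The bench is on the floor beside the ladder on its −y side. The gap between the bench and the ladder is 140 mm.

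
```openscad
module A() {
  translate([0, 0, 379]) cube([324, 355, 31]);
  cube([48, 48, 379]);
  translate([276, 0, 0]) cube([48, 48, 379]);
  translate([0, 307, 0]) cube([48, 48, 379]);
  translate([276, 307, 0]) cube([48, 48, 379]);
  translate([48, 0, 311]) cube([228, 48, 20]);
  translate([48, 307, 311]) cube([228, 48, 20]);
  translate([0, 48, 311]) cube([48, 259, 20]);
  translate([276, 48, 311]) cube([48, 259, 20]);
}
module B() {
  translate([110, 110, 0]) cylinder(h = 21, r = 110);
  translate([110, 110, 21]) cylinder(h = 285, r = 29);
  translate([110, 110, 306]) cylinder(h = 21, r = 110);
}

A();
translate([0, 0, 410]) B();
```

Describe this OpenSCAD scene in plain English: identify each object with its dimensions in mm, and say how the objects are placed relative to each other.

A is a simple wooden stool: a rectangular seat 324 mm (x) by 355 mm (y), 31 mm thick, top face at z = 410 mm, on four square legs, each 48×48 mm in cross-section. The legs rest on z = 0, each flush with a corner of the seat. Four stretchers, 48 mm wide and 20 mm tall, connect adjacent legs with their undersides at z = 311 mm, each running between the inner faces of the legs it joins and aligned with the legs' outer faces on the other axis.

B is a spool: two coaxial disc flanges of radius 110 mm and thickness 21 mm, joined by a core cylinder of radius 29 mm and height 285 mm. The lower flange rests on z = 0 and the three cylinders share a vertical axis.

The spool is on top of the stool.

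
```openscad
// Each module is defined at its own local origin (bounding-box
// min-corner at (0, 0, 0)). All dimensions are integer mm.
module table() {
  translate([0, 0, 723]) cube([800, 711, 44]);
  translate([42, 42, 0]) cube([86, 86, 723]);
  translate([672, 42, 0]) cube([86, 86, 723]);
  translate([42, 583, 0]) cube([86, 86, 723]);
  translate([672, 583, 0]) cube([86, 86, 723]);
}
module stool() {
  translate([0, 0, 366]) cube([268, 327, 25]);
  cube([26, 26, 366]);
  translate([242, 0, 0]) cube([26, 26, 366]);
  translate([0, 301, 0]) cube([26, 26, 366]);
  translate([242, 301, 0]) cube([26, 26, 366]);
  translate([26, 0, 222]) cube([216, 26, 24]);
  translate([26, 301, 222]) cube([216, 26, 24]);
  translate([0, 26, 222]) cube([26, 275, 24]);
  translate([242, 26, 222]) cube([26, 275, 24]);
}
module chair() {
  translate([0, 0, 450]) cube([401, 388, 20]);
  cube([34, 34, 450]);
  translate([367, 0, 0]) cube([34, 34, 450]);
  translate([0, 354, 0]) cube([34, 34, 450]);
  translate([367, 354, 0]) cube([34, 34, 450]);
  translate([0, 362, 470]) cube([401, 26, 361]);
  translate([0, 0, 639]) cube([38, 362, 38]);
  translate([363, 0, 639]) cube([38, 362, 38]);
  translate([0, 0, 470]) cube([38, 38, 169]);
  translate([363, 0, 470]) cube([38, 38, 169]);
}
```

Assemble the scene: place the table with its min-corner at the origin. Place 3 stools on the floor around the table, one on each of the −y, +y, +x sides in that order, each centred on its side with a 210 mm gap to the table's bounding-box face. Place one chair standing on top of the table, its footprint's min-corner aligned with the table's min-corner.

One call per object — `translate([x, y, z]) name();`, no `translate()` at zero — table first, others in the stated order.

table();
translate([266, -537, 0]) stool();
translate([266, 921, 0]) stool();
translate([1010, 192, 0]) stool();
translate([0, 0, 767]) chair();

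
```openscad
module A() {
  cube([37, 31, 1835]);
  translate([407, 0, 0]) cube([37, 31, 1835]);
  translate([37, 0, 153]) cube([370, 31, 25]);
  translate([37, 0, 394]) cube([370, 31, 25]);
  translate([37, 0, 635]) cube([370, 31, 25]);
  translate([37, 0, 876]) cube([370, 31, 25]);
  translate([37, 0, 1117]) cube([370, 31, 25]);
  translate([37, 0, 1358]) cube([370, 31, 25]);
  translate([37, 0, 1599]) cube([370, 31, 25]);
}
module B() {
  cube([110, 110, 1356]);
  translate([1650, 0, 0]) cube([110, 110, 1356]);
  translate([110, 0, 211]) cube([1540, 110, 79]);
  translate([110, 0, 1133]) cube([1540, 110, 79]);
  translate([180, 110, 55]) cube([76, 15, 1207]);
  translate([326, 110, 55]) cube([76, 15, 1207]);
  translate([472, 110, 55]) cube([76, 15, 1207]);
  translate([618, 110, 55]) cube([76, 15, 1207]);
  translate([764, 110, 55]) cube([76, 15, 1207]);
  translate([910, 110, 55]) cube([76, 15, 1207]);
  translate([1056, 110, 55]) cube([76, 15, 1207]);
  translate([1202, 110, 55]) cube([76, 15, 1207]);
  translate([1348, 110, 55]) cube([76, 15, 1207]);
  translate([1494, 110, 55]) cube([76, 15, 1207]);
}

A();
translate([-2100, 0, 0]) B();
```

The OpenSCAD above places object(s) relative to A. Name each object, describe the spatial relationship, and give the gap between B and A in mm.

The fence section's nearest face is 340 mm from the ladder's −x face.

A is a ladder. B is a fence section. The fence section is on the floor beside the ladder on its −x side. The gap between the fence section and the ladder is 340 mm.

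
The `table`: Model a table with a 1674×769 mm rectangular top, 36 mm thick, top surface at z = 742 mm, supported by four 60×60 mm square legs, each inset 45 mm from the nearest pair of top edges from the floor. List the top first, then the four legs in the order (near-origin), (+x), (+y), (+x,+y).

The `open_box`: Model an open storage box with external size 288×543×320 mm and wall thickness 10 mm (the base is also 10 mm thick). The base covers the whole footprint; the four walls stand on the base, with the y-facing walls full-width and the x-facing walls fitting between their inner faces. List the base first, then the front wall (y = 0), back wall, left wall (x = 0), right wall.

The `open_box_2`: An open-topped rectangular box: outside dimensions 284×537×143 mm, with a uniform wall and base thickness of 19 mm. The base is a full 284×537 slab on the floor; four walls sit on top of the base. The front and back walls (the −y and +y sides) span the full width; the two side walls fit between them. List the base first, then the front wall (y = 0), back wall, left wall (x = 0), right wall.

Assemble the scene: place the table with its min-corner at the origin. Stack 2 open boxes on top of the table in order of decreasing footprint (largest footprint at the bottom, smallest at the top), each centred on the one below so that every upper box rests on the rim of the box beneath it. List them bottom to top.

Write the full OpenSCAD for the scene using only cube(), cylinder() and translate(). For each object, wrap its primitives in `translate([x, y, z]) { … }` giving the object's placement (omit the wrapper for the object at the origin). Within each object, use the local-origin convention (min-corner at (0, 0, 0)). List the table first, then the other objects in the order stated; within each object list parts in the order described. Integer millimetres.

translate([0, 0, 706]) cube([1674, 769, 36]);
translate([45, 45, 0]) cube([60, 60, 706]);
translate([1569, 45, 0]) cube([60, 60, 706]);
translate([45, 664, 0]) cube([60, 60, 706]);
translate([1569, 664, 0]) cube([60, 60, 706]);
translate([693, 113, 742]) {
  cube([288, 543, 10]);
  translate([0, 0, 10]) cube([288, 10, 310]);
  translate([0, 533, 10]) cube([288, 10, 310]);
  translate([0, 10, 10]) cube([10, 523, 310]);
  translate([278, 10, 10]) cube([10, 523, 310]);
}
translate([695, 116, 1062]) {
  cube([284, 537, 19]);
  translate([0, 0, 19]) cube([284, 19, 124]);
  translate([0, 518, 19]) cube([284, 19, 124]);
  translate([0, 19, 19]) cube([19, 499, 124]);
  translate([265, 19, 19]) cube([19, 499, 124]);
}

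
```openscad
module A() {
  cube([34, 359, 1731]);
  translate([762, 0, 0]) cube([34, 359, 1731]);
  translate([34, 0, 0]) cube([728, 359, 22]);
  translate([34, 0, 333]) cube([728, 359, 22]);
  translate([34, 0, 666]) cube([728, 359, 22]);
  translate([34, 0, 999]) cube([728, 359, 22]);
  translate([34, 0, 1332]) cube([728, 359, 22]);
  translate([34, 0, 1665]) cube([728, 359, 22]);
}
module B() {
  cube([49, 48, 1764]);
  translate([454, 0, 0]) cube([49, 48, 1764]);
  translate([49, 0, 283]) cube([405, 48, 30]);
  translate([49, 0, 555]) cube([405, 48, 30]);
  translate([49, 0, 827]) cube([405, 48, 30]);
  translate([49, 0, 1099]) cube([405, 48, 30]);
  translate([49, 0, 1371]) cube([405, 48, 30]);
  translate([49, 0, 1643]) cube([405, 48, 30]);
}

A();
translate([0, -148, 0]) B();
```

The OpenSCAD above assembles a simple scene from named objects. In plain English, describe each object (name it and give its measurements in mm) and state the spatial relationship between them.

A is a bookshelf 796 mm wide overall, 359 mm deep and 1731 mm tall. The two sides are 34 mm thick vertical panels. 6 horizontal shelves of 22 mm thickness span between the inner faces of the sides; the lowest shelf sits on the floor and shelves are stacked with a clear vertical gap of 311 mm between each pair.

B is a straight ladder. Two 49×48 mm vertical rails, 1764 mm tall, stand 503 mm apart (outside-to-outside) with their front faces coplanar on the −y side. 6 rungs, each 48 mm deep and 30 mm tall, span between the inner faces of the rails, front faces flush with the rails. The lowest rung's underside is at z = 283 mm and rungs are spaced 272 mm apart (underside to underside).

The ladder is on the floor beside the bookshelf on its −y side.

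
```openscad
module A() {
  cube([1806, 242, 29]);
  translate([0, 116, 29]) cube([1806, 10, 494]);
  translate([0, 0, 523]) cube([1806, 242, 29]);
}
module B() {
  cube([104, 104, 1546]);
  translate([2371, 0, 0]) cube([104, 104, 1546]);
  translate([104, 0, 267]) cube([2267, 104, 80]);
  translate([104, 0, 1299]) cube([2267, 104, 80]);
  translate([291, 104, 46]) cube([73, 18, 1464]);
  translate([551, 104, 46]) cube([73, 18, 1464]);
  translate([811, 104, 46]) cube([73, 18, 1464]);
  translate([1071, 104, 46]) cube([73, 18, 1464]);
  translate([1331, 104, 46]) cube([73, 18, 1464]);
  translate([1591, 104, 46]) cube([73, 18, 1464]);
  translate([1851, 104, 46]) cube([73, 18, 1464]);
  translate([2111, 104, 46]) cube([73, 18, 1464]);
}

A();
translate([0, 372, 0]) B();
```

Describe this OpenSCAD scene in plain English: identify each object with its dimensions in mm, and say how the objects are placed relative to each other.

A is an I-beam lying along x, 1806 mm long. Overall section height 552 mm. Two flanges 242 mm wide (y) and 29 mm thick, one on the floor and one at the top; a web 10 mm thick runs between them, centred on the flange width.

B is a fence section. Two 104×104 mm posts, 1546 mm tall, stand on the floor with a clear span of 2267 mm between their inner faces. Two horizontal rails of 104×80 mm section span the gap between the posts with their undersides at z = 267 mm and z = 1299 mm, flush with the posts' −y face. 8 pickets, each 73 mm wide, 18 mm thick and 1464 mm tall, are fixed to the +y face of the rails with their bottoms at z = 46 mm, evenly spaced across the span with equal gaps (rounded down to the nearest mm) at the −x end and between each pair — any rounding remainder accumulates at the +x end.

The fence section is on the floor beside the I-beam on its +y side.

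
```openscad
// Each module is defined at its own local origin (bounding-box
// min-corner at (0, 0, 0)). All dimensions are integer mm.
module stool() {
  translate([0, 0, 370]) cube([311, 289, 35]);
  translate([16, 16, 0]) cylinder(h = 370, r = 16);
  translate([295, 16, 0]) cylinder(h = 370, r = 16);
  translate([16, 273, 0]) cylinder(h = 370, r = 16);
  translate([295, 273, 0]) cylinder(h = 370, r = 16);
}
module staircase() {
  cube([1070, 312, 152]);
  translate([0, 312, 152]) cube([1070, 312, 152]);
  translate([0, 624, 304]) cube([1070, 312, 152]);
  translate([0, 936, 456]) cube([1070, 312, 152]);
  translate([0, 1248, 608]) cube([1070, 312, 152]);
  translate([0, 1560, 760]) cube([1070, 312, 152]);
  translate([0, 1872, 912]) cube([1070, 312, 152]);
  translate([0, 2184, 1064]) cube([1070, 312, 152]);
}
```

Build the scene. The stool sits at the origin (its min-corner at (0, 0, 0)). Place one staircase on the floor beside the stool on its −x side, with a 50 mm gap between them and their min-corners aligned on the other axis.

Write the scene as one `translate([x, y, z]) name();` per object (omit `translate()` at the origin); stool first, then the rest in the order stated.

stool();
translate([-1120, 0, 0]) staircase();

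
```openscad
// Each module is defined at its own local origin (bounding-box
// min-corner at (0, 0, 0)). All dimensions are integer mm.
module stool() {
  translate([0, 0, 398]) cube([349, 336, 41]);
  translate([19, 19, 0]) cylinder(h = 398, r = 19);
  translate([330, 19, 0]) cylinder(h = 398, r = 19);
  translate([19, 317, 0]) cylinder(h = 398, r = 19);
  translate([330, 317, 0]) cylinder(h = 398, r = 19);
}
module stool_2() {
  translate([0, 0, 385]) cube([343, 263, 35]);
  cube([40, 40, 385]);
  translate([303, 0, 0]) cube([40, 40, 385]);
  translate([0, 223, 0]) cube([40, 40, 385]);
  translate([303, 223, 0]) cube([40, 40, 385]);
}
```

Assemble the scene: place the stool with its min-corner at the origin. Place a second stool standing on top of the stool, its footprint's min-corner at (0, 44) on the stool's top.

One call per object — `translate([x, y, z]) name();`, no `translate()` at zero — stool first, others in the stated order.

stool();
translate([0, 44, 439]) stool_2();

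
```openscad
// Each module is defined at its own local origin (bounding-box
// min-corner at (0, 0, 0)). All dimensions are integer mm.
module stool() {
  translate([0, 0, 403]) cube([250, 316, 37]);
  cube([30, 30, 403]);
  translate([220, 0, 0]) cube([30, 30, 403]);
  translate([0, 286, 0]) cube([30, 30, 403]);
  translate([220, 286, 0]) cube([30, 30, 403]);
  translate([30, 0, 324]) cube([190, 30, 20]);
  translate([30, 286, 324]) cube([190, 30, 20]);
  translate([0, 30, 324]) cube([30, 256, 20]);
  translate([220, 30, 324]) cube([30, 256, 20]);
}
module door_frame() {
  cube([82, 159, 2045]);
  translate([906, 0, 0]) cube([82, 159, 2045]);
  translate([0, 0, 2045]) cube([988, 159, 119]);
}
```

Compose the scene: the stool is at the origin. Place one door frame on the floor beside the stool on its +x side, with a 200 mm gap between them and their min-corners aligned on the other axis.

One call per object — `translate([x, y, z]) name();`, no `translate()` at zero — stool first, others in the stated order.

stool();
translate([450, 0, 0]) door_frame();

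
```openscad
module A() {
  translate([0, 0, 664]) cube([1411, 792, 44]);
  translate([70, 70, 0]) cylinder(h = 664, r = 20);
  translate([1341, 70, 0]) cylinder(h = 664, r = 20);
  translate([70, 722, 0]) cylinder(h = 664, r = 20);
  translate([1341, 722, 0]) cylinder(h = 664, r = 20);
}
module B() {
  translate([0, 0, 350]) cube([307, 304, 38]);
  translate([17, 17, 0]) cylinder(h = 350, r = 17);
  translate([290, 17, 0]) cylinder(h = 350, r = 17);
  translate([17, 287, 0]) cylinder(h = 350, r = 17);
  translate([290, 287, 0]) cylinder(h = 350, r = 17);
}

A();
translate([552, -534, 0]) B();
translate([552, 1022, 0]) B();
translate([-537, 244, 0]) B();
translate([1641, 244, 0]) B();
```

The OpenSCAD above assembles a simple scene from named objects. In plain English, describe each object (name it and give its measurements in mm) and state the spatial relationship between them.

A is a rectangular dining table. The top is 1411×792×44 mm with its upper surface at z = 708 mm. It stands on four round legs of 40 mm diameter, each leg's bounding box inset 50 mm from the nearest pair of top edges, running from the floor to the underside of the top.

B is a four-legged stool. The seat is a 307×304×38 mm slab whose top surface is at z = 388 mm; four round legs, each 34 mm in diameter, run from the floor (z = 0) to the underside of the seat, each leg's axis is inset half a diameter from the nearest pair of seat edges (so the leg's bounding box is flush with the corner).

Four stools sit around the table at the −y, +y, −x, +x sides.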